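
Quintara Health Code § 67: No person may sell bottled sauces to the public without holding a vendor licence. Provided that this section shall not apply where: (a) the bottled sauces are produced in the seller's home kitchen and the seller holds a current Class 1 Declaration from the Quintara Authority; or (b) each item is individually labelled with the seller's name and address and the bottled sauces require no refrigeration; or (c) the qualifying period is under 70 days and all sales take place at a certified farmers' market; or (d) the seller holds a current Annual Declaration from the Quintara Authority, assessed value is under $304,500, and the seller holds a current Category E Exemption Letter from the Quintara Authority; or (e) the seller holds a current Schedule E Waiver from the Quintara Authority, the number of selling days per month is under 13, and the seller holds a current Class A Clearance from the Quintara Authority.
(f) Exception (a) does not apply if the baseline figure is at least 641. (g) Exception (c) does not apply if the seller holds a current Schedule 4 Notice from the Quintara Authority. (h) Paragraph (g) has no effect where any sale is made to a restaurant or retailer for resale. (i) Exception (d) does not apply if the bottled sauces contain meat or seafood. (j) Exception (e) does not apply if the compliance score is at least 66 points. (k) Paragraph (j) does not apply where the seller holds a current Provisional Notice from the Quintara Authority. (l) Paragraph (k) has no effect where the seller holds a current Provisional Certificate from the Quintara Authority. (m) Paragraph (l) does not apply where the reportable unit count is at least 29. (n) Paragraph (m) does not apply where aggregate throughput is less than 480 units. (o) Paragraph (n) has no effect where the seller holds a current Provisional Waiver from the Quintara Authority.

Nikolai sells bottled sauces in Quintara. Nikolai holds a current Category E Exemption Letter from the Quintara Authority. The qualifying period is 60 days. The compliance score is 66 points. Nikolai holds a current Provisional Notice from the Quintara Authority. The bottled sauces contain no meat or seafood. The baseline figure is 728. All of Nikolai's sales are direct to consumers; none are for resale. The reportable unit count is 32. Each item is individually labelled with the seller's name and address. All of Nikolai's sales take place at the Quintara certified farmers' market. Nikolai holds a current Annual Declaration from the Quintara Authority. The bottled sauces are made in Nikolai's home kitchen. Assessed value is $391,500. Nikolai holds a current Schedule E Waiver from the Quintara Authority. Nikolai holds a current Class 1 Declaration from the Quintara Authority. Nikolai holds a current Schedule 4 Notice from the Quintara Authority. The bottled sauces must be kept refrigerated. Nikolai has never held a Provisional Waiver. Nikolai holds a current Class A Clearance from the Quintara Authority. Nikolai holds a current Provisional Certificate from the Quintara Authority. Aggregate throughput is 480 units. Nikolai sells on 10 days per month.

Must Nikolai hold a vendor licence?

Exception (a)'s conditions are all satisfied: the bottled sauces are home-kitchen produced; a current Class 1 Declaration is held. But: (f) operates against (a): the baseline figure is 728, meeting the 641 threshold. Exception (a) does not apply.
Exception (b) requires that the bottled sauces require no refrigeration; but the bottled sauces require refrigeration, so (b) is unavailable.
All of (c)'s requirements are met (the qualifying period is 60 days, under the 70 days limit; all sales are at a certified farmers' market). But: (g) operates — a current Schedule 4 Notice is held. (h) is not triggered (no sales are for resale), so (g) stands. So (c) is unavailable.
Exception (d) does not apply: assessed value is $391,500, not under $304,500.
All of (e)'s requirements are met (a current Schedule E Waiver is held; the number of selling days per month is 10, under the 13 limit; a current Class A Clearance is held). As to paragraphs (j)–(o): (j) operates (the compliance score is 66 points, meeting the 66 points threshold), but yields to (k): (k) operates against (j): a current Provisional Notice is held. (l) would limit (k) — a current Provisional Certificate is held — but (m) sets (l) aside: (m) operates against (l): the reportable unit count is 32, meeting the 29 threshold. (n), which would lift (m), does not operate here — aggregate throughput is 480 units, not less than 480 units. Exception (e) stands.

No — exception (e) applies; Nikolai is not required to hold a vendor licence.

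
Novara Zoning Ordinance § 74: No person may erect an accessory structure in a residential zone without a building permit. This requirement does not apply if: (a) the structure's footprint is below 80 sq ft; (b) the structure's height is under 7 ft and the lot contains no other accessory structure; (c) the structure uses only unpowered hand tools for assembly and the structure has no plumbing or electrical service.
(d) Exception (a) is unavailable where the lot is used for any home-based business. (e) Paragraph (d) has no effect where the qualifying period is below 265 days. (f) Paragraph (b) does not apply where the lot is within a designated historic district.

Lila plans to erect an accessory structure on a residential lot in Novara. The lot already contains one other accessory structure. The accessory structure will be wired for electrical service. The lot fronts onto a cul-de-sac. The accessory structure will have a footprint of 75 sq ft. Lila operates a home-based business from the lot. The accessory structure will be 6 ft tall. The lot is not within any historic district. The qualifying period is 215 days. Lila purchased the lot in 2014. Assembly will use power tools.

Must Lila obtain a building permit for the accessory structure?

Exception (a): the structure's footprint is 75 sq ft, below the 80 sq ft limit — every condition holds. Considering the limiting provisions: (d) would limit (a) — a home-based business operates on the lot — but (e) sets (d) aside: (e) applies — the qualifying period is 215 days, below the 265 days limit. Exception (a) stands.
Exception (b) does not apply: the lot already has another accessory structure.
Exception (c) fails — assembly uses power tools.

No — exception (a) applies; Lila does not need a building permit.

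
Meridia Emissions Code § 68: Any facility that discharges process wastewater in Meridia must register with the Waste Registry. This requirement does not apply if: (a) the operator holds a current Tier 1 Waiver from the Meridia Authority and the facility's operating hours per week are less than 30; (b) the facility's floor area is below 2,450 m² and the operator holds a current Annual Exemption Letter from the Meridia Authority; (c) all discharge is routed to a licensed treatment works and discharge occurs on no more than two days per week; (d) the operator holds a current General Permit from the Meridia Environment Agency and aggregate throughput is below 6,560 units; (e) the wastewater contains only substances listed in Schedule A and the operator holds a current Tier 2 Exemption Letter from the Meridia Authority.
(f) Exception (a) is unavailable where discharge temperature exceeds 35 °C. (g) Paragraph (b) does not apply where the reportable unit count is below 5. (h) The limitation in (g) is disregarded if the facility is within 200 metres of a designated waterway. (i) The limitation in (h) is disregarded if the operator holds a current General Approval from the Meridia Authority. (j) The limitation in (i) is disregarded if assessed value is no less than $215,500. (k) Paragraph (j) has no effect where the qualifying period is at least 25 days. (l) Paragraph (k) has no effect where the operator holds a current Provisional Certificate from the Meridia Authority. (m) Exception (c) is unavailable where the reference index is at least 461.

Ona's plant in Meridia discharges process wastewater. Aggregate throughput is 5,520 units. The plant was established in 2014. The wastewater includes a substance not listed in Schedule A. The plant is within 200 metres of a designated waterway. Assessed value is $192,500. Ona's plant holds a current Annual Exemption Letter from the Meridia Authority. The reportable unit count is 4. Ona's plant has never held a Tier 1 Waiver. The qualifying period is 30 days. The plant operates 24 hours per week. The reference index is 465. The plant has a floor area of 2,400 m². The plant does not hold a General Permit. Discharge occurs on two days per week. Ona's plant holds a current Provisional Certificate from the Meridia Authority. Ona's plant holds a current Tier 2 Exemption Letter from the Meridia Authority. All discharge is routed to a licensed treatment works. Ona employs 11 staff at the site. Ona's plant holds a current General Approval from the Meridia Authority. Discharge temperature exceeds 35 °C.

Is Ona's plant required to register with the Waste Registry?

Yes — Ona's plant must register with the Waste Registry.

Exception (a) requires that the operator holds a current Tier 1 Waiver from the Meridia Authority; but no current Tier 1 Waiver is held, so (a) is unavailable.
Exception (b): the facility's floor area is 2,400 m², below the 2,450 m² limit; a current Annual Exemption Letter is held — every condition holds. But applying paragraphs (g)–(l): (g) is triggered — the reportable unit count is 4, below the 5 limit. (h) would limit (g) — the plant is within 200 m of a designated waterway — but (i) sets (h) aside: (i) applies — a current General Approval is held. (j) does not operate here (assessed value is $192,500, short of $215,500), so (i) stands. Exception (b) does not apply.
Exception (c) is satisfied on its face — discharge is routed to a licensed treatment works; discharge occurs on no more than two days per week. But applying paragraph (m): (m) operates against (c): the reference index is 465, meeting the 461 threshold. So (c) is unavailable.
Exception (d) fails — no General Permit is held.
Exception (e) fails — the wastewater includes a non-Schedule-A substance.
None of the exceptions is available; § 68 applies in full.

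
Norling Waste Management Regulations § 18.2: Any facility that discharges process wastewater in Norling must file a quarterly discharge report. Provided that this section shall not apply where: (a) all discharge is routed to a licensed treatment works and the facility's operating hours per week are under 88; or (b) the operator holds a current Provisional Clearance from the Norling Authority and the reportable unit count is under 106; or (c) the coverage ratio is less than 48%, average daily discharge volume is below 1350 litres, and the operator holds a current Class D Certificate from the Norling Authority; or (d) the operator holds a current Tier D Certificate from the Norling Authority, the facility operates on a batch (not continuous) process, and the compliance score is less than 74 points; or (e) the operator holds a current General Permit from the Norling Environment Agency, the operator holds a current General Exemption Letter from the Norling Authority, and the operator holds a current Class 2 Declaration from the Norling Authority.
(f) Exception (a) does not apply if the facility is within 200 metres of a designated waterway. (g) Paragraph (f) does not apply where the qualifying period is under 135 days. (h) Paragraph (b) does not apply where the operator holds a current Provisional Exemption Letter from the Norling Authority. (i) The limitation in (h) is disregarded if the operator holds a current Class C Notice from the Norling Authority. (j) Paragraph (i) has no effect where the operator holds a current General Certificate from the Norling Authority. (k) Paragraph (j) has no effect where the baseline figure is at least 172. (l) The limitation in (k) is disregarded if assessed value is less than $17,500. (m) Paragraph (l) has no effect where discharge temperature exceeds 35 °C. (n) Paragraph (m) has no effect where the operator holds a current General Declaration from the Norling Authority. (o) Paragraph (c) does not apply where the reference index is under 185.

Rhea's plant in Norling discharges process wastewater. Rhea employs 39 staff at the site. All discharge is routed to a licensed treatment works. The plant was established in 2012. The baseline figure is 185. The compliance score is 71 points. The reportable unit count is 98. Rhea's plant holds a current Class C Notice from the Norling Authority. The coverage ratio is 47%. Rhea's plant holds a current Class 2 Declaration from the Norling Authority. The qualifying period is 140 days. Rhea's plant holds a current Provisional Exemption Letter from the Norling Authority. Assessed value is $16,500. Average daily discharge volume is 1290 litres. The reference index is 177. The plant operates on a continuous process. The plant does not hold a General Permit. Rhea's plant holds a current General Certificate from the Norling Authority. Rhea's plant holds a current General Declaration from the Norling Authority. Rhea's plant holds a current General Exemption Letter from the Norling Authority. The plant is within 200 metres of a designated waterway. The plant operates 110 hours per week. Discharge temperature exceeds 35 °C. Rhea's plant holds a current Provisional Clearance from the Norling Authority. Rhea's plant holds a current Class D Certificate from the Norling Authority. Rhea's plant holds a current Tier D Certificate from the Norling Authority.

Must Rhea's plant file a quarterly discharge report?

Yes — Rhea's plant must file a quarterly discharge report.

Exception (a) does not apply: the facility's operating hours per week are 110, not under 88.
Exception (b)'s conditions are all satisfied: a current Provisional Clearance is held; the reportable unit count is 98, under the 106 limit. However, paragraphs (h)–(n) must be considered: (h) applies — a current Provisional Exemption Letter is held. (i) would limit (h) — a current Class C Notice is held — but (j) sets (i) aside: (j) operates against (i): a current General Certificate is held. (k) would limit (j) — the baseline figure is 185, meeting the 172 threshold — but (l) sets (k) aside: (l) operates against (k): assessed value is $16,500, less than the $17,500 limit. (m) operates (discharge temperature exceeds 35 °C), but is set aside by (n): (n) is triggered — a current General Declaration is held. So (b) is unavailable.
Exception (c)'s conditions are all satisfied: the coverage ratio is 47%, less than the 48% limit; average daily discharge volume is 1290 litres, below the 1350 litres limit; a current Class D Certificate is held. However, paragraph (o) must be considered: (o) is triggered — the reference index is 177, under the 185 limit. (c) is therefore removed.
Exception (d) requires that the facility operates on a batch (not continuous) process; but the facility operates on a continuous process, so (d) is unavailable.
Exception (e) does not apply: no General Permit is held.
No exception is made out. Rhea's plant falls within the general rule.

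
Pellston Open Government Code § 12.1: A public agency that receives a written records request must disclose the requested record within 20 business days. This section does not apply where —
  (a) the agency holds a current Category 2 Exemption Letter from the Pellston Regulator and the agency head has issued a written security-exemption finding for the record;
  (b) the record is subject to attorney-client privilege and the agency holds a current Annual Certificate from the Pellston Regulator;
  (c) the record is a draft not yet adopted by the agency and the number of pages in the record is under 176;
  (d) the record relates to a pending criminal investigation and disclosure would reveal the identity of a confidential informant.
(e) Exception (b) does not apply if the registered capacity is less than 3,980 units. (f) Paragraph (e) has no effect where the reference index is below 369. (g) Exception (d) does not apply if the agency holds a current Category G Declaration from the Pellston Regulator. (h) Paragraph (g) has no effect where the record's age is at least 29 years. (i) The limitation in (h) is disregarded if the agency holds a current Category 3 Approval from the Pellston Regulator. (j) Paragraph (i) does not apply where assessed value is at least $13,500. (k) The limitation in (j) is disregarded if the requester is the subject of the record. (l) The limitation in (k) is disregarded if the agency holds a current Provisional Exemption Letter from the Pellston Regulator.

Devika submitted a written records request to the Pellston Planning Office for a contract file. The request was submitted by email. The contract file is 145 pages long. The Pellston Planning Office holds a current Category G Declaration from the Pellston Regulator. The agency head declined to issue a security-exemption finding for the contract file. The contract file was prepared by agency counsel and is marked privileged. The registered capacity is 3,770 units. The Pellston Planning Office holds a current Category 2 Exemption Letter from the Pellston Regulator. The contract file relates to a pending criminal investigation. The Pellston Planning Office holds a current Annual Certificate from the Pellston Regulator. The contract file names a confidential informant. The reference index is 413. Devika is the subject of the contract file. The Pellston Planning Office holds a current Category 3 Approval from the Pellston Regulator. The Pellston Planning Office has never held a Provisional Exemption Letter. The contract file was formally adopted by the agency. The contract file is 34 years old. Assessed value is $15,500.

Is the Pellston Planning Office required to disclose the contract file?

Exception (a) does not apply: the agency head declined to issue a security-exemption finding.
All of (b)'s requirements are met (the contract file is privileged; a current Annual Certificate is held). But: (e) operates against (b): the registered capacity is 3,770 units, less than the 3,980 units limit. (f), which would lift (e), is not triggered — the reference index is 413, not below 369. Exception (b) does not apply.
Exception (c) does not apply: the contract file has been formally adopted.
All of (d)'s requirements are met (the contract file relates to a pending investigation; the contract file names a confidential informant). Turning to paragraphs (g)–(l): (g) operates against (d): a current Category G Declaration is held. (h) would limit (g) — the record's age is 34 years, meeting the 29 years threshold — but (i) sets (h) aside: (i) operates against (h): a current Category 3 Approval is held. (j) would limit (i) — assessed value is $15,500, meeting the $13,500 threshold — but (k) sets (j) aside: (k) operates against (j): Devika is the subject of the contract file. (l), which would lift (k), is not triggered — there is no Provisional Exemption Letter in force. (d) is therefore removed.
No exception is made out. the Pellston Planning Office falls within the general rule.

Yes — the Pellston Planning Office must disclose the contract file.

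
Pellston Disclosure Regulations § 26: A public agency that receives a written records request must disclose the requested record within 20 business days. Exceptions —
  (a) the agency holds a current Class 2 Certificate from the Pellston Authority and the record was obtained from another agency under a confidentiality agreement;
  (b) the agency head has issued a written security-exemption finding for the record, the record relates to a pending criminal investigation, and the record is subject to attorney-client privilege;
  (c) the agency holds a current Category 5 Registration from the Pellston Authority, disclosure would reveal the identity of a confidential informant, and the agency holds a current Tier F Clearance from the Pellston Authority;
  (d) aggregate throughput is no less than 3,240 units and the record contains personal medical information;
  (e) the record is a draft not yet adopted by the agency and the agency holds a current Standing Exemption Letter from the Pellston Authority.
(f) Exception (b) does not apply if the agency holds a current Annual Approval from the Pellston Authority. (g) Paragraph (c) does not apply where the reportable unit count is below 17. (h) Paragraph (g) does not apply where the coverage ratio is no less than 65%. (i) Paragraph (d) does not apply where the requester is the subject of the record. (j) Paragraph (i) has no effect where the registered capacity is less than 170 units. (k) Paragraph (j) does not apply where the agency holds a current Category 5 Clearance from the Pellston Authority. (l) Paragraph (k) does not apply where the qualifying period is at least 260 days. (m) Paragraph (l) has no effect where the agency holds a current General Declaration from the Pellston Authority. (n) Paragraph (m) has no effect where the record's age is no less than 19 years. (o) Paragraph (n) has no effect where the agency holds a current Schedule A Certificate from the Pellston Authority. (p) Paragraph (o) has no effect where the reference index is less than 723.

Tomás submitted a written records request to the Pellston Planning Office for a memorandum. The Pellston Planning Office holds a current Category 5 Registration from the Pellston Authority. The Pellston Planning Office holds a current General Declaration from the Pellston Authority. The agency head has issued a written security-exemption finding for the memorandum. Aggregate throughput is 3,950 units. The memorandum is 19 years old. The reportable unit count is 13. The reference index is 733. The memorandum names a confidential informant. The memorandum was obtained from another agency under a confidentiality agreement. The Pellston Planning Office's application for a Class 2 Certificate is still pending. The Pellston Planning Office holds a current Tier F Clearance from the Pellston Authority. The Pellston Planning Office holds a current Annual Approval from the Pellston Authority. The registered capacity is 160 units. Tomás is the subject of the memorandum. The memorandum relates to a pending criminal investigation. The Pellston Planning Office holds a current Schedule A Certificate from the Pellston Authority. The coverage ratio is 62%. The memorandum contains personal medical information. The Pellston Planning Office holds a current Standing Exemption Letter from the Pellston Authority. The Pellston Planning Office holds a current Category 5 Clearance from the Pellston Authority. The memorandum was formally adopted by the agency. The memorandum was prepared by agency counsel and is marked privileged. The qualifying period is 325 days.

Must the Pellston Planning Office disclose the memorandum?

Yes — the Pellston Planning Office must disclose the memorandum.

Exception (a) requires that the agency holds a current Class 2 Certificate from the Pellston Authority; but the Class 2 Certificate is not current, so (a) is unavailable.
All of (b)'s requirements are met (a written security-exemption finding has been issued; the memorandum relates to a pending investigation; the memorandum is privileged). Turning to paragraph (f): (f) applies — a current Annual Approval is held. So (b) is unavailable.
Exception (c) is satisfied on its face — a current Category 5 Registration is held; the memorandum names a confidential informant; a current Tier F Clearance is held. But applying paragraphs (g)–(h): (g) operates against (c): the reportable unit count is 13, below the 17 limit. (h) does not operate here (the coverage ratio is 62%, short of 65%), so (g) stands. (c) is therefore removed.
Exception (d): aggregate throughput is 3,950 units, meeting the 3,240 units threshold; the memorandum contains personal medical information — every condition holds. But: (i) is triggered — Tomás is the subject of the memorandum. (j) would limit (i) — the registered capacity is 160 units, less than the 170 units limit — but (k) sets (j) aside: (k) operates against (j): a current Category 5 Clearance is held. (l) applies (the qualifying period is 325 days, meeting the 260 days threshold), but yields to (m): (m) operates against (l): a current General Declaration is held. (n) operates (the record's age is 19 years, meeting the 19 years threshold), but is overridden by (o): (o) is engaged — a current Schedule A Certificate is held. (p) is not engaged (the reference index is 733, not less than 723), so (o) stands. Exception (d) does not apply.
Exception (e) does not apply: the memorandum has been formally adopted.
Every exception is unavailable, so the rule governs.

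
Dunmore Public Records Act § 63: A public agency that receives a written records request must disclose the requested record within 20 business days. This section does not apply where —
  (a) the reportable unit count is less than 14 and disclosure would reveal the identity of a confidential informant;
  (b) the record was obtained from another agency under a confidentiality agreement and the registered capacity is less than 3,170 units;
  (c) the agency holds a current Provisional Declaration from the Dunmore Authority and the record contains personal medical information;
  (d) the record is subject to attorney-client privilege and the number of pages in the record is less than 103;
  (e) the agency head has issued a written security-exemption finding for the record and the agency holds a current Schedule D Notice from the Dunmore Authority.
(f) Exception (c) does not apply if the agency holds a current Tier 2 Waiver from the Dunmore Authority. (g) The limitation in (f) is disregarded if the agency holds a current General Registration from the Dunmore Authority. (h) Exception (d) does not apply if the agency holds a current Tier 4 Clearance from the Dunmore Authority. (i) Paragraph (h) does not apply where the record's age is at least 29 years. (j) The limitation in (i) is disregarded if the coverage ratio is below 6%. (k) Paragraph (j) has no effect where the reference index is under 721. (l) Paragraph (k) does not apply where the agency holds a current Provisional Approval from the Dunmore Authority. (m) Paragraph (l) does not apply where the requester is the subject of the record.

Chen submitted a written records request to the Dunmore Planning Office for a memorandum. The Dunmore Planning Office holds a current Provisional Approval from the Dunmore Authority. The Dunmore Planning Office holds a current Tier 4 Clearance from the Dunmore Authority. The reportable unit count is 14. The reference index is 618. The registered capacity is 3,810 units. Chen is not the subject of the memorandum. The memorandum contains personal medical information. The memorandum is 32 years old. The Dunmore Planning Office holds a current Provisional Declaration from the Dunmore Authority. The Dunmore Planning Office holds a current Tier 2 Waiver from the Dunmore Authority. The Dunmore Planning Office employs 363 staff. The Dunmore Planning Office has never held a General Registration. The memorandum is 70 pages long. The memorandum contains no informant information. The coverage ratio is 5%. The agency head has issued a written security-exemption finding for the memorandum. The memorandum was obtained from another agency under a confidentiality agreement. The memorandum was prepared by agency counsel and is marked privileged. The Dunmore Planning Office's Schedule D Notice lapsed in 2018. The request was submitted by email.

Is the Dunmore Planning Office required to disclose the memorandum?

Yes — the Dunmore Planning Office must disclose the memorandum.

Exception (a) fails — the reportable unit count is 14, not less than 14.
Exception (b) requires that the registered capacity is less than 3,170 units; but the registered capacity is 3,810 units, not less than 3,170 units, so (b) is unavailable.
Exception (c) is satisfied on its face — a current Provisional Declaration is held; the memorandum contains personal medical information. Turning to paragraphs (f)–(g): (f) operates against (c): a current Tier 2 Waiver is held. (g), which would lift (f), does not operate here — no current General Registration is held. So (c) is unavailable.
Exception (d): the memorandum is privileged; the number of pages in the record is 70, less than the 103 limit — every condition holds. Turning to paragraphs (h)–(m): (h) operates against (d): a current Tier 4 Clearance is held. (i) would limit (h) — the record's age is 32 years, meeting the 29 years threshold — but (j) sets (i) aside: (j) operates against (i): the coverage ratio is 5%, below the 6% limit. (k) applies (the reference index is 618, under the 721 limit), but is itself disapplied by (l): (l) operates against (k): a current Provisional Approval is held. (m) is not triggered (Chen is not the subject of the memorandum), so (l) stands. So (d) is unavailable.
Exception (e) requires that the agency holds a current Schedule D Notice from the Dunmore Authority; but no current Schedule D Notice is held, so (e) is unavailable.
No exception is made out. the Dunmore Planning Office falls within the general rule.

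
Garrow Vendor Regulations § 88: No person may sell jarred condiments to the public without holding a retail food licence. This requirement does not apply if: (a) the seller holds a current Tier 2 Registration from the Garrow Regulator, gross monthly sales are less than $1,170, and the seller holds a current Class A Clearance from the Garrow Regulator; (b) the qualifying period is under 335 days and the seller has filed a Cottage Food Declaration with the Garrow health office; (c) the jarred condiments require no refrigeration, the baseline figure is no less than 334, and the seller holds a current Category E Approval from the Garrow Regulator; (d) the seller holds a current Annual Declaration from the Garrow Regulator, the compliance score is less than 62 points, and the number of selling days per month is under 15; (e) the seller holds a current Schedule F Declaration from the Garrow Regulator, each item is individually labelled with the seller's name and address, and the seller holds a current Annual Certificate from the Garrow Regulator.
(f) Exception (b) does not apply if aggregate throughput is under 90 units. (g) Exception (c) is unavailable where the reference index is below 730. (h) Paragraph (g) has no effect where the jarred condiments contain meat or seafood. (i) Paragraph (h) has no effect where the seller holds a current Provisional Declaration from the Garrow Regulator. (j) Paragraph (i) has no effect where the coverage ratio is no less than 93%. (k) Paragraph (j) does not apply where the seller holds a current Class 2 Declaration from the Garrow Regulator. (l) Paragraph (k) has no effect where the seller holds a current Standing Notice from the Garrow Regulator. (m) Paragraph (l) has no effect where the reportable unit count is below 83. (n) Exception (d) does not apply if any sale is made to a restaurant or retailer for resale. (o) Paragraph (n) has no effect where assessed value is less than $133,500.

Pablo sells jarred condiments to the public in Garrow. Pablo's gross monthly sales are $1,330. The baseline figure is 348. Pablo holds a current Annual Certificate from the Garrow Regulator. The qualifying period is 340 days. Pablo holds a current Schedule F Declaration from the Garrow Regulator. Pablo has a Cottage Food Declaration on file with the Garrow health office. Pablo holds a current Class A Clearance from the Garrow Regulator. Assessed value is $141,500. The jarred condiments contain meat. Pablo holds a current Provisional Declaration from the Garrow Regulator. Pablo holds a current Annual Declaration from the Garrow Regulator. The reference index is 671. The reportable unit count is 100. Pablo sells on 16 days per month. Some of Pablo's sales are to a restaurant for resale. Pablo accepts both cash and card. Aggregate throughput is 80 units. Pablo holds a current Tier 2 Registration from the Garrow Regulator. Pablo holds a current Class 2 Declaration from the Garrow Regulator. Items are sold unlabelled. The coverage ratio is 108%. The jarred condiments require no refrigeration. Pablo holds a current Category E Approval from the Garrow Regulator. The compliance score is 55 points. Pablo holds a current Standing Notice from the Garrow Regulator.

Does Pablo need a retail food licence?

No — exception (c) applies; Pablo is not required to hold a retail food licence.

Exception (a) requires that gross monthly sales are less than $1,170; but gross monthly sales are $1,330, not less than $1,170, so (a) is unavailable.
Exception (b) does not apply: the qualifying period is 340 days, not under 335 days.
All of (c)'s requirements are met (the jarred condiments are shelf-stable; the baseline figure is 348, meeting the 334 threshold; a current Category E Approval is held). Under paragraphs (g)–(m): (g) would limit (c) — the reference index is 671, below the 730 limit — but (h) sets (g) aside: (h) operates against (g): the jarred condiments contain meat. (i) would limit (h) — a current Provisional Declaration is held — but (j) sets (i) aside: (j) operates against (i): the coverage ratio is 108%, meeting the 93% threshold. (k) operates (a current Class 2 Declaration is held), but is set aside by (l): (l) operates against (k): a current Standing Notice is held. (m) is not triggered (the reportable unit count is 100, not below 83), so (l) stands. Exception (c) stands.
Exception (d) fails — the number of selling days per month is 16, not under 15.
Exception (e) does not apply: items are sold unlabelled.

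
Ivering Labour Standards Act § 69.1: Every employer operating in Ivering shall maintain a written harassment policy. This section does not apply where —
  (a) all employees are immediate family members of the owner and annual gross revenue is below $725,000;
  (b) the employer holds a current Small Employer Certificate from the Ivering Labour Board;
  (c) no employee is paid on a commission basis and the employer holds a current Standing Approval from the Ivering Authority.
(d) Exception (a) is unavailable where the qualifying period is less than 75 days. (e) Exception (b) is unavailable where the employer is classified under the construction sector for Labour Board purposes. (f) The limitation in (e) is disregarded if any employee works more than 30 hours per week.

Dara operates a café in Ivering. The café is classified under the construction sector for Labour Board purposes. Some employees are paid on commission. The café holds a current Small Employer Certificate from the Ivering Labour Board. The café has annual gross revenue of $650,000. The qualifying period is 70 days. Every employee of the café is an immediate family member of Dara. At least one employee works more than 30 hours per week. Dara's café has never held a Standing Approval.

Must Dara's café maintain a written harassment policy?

No — exception (b) applies; Dara's café is not required to maintain a written harassment policy.

Exception (a): every employee is an immediate family member; annual gross revenue is $650,000, below the $725,000 limit — every condition holds. Turning to paragraph (d): (d) operates — the qualifying period is 70 days, less than the 75 days limit. Exception (a) does not apply.
Exception (b): a current Small Employer Certificate is held — every condition holds. Applying paragraphs (e)–(f): (e) would limit (b) — the café is classified under the construction sector — but (f) sets (e) aside: (f) operates against (e): at least one employee exceeds 30 hours/week. (b) remains available.
Exception (c) requires that no employee is paid on a commission basis; but some employees are paid on commission, so (c) is unavailable.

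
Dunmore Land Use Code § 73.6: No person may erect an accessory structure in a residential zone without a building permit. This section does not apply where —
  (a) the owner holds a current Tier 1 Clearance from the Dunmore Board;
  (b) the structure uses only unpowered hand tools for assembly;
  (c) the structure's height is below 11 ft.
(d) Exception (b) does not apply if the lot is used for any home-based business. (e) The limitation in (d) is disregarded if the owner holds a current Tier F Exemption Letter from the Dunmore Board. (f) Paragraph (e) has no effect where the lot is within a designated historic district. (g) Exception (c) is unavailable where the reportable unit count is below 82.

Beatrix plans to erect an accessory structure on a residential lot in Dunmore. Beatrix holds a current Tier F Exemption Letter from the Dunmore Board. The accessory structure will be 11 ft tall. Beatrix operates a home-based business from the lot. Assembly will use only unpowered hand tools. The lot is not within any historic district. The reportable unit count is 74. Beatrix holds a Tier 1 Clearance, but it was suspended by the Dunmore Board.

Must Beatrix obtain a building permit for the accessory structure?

No — exception (b) applies; Beatrix does not need a building permit.

Exception (a) does not apply: no current Tier 1 Clearance is held.
All of (b)'s requirements are met (assembly uses only hand tools). Considering the limiting provisions: (d) would limit (b) — a home-based business operates on the lot — but (e) sets (d) aside: (e) operates against (d): a current Tier F Exemption Letter is held. (f), which would lift (e), is not triggered — the lot is not in a historic district. Exception (b) stands.
Exception (c) requires that the structure's height is below 11 ft; but the structure's height is 11 ft, not below 11 ft, so (c) is unavailable.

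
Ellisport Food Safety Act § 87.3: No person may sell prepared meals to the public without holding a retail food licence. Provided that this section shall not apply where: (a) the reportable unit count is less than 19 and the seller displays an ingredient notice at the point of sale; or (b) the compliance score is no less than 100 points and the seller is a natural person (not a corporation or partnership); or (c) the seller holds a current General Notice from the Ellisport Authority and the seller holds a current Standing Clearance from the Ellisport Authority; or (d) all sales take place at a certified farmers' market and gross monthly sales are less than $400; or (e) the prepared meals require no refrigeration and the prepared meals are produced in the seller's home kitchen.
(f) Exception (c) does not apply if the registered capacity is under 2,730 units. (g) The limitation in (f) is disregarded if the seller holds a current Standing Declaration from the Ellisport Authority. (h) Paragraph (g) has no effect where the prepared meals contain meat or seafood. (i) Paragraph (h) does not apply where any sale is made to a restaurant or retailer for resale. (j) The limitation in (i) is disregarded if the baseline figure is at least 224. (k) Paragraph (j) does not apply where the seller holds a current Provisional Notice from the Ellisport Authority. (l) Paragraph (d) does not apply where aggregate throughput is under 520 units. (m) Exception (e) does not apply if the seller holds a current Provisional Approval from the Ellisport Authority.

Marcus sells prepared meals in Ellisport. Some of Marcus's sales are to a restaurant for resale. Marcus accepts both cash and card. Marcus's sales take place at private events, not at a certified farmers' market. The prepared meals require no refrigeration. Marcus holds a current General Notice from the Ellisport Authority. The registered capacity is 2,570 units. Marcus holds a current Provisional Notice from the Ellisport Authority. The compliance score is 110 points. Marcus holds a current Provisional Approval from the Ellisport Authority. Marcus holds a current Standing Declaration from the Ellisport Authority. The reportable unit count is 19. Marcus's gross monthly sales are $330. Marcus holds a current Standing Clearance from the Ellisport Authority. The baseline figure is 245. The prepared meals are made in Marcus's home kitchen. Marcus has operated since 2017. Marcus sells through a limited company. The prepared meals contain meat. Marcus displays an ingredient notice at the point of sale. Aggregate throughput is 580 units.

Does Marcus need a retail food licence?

No — exception (c) applies; Marcus is not required to hold a retail food licence.

Exception (a) does not apply: the reportable unit count is 19, not less than 19.
Exception (b) fails — the seller operates through a limited company.
Exception (c) is satisfied on its face — a current General Notice is held; a current Standing Clearance is held. Under paragraphs (f)–(k): (f) operates (the registered capacity is 2,570 units, under the 2,730 units limit), but is overridden by (g): (g) is triggered — a current Standing Declaration is held. (h) would limit (g) — the prepared meals contain meat — but (i) sets (h) aside: (i) operates against (h): some sales are to a restaurant for resale. (j) applies (the baseline figure is 245, meeting the 224 threshold), but is itself disapplied by (k): (k) is triggered — a current Provisional Notice is held. (c) remains available.
Exception (d) requires that all sales take place at a certified farmers' market; but sales are at private events, not a certified farmers' market, so (d) is unavailable.
Exception (e): the prepared meals are shelf-stable; the prepared meals are home-kitchen produced — every condition holds. However, paragraph (m) must be considered: (m) operates against (e): a current Provisional Approval is held. Exception (e) does not apply.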